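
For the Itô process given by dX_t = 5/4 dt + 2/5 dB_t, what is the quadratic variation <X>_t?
<X>_t = 4*t/25

For an Itô process dX_t = a(t) dt + b(t) dB_t, the quadratic variation is <X>_t = int_0^t b(s)^2 ds (the drift term does not contribute). Here b(s) = 2/5, so
  b(s)^2 = 4/25.
Integrating from 0 to t:
  <X>_t = int_0^t (4/25) ds = 4*t/25.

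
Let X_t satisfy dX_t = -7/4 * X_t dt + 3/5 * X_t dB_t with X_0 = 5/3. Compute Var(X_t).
Var(X_t) = (25*exp(9*t/25) - 25)*exp(-7*t/2)/9

For GBM dX = mu X dt + sigma X dB with X_0 = x_0, apply Itô to Y = log X: dY = (mu - sigma^2/2) dt + sigma dB, so Y_t = log(x_0) + (mu - sigma^2/2) t + sigma B_t and hence X_t = x_0 * exp((mu - sigma^2/2) t + sigma B_t).
With mu = -7/4, sigma = 3/5, x_0 = 5/3, this gives:
  X_t = 5/3 * exp((-193/100) * t + (3/5) * B_t).
Since sigma*B_t ~ Normal(0, sigma^2 t), E[exp(sigma*B_t)] = exp(sigma^2 t / 2); so E[X_t] = x_0 * exp((mu - sigma^2/2) t) * exp(sigma^2 t / 2) = x_0 * exp(mu t) = 5*exp(-7*t/4)/3.
Var(X_t) = E[X_t^2] - (E[X_t])^2 = x_0^2 * exp(2 mu t) * (exp(sigma^2 t) - 1) = (25*exp(9*t/25) - 25)*exp(-7*t/2)/9.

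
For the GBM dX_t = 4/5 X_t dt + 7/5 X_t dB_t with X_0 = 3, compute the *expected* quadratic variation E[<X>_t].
E[<X>_t] = 441*exp(89*t/25)/89 - 441/89

<X>_t = int_0^t ((7/5) * X_s)^2 ds. Taking expectation inside the integral: E[<X>_t] = (7/5)^2 * int_0^t E[X_s^2] ds. For GBM, E[X_s^2] = x_0^2 * exp((2 mu + sigma^2) s). Integrating:
  E[<X>_t] = (7/5)^2 * 3^2 * (exp((2*(4/5) + (7/5)^2) t) - 1) / (2*(4/5) + (7/5)^2)
           = (7/5)^2 * 3^2 * (exp((89/25) t) - 1) / (89/25) = 441*exp(89*t/25)/89 - 441/89.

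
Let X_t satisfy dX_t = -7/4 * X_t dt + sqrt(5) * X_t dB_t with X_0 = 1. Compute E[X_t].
E[X_t] = exp(-7*t/4)

For GBM dX = mu X dt + sigma X dB with X_0 = x_0, apply Itô to Y = log X: dY = (mu - sigma^2/2) dt + sigma dB, so Y_t = log(x_0) + (mu - sigma^2/2) t + sigma B_t and hence X_t = x_0 * exp((mu - sigma^2/2) t + sigma B_t).
With mu = -7/4, sigma = sqrt(5), x_0 = 1, this gives:
  X_t = 1 * exp((-17/4) * t + (sqrt(5)) * B_t).
Since sigma*B_t ~ Normal(0, sigma^2 t), E[exp(sigma*B_t)] = exp(sigma^2 t / 2); so E[X_t] = x_0 * exp((mu - sigma^2/2) t) * exp(sigma^2 t / 2) = x_0 * exp(mu t) = exp(-7*t/4).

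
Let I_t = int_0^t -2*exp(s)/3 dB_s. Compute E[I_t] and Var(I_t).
E[I_t] = 0; Var(I_t) = 2*exp(2*t)/9 - 2/9

The Itô integral of a deterministic integrand f(s) has mean 0 because each increment f(s) * (B_{s+ds} - B_s) has mean 0. By the Itô isometry:
  Var( int_0^t f(s) dB_s ) = E[ (int_0^t f(s) dB_s)^2 ] = int_0^t f(s)^2 ds.
Here f(s) = -2*exp(s)/3, so f(s)^2 = 4*exp(2*s)/9. Integrate:
  int_0^t (4*exp(2*s)/9) ds = 2*exp(2*t)/9 - 2/9.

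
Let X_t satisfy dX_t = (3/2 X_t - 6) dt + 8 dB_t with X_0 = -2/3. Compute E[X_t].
E[X_t] = 4 - 14*exp(3*t/2)/3

Taking expectations and using E[dB_t] = 0, the mean m(t) = E[X_t] satisfies the ODE m'(t) = a m(t) + b with m(0) = x_0. With a = 3/2, b = -6, x_0 = -2/3, the solution is
  m(t) = x_0 * exp(a t) + (b/a) * (exp(a t) - 1)
       = (-2/3) * exp((3/2) t) + ((-6)/(3/2)) * (exp((3/2) t) - 1)
       = 4 - 14*exp(3*t/2)/3.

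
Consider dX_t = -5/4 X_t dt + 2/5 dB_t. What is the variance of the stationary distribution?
lim Var(X_t) = 8/125

The OU SDE dX = -theta X dt + sigma dB admits the integrating factor exp(theta t): d(exp(theta t) X_t) = sigma exp(theta t) dB_t. Integrating from 0 to t gives X_t = x_0 * exp(-theta t) + sigma * int_0^t exp(-theta (t-s)) dB_s for any initial x_0. The Itô integral has variance (by the Itô isometry) sigma^2 * int_0^t exp(-2 theta (t - s)) ds = sigma^2 * (1 - exp(-2 theta t)) / (2 theta), independent of x_0.
With theta = 5/4, sigma = 2/5:
  Var(X_t) = (2/5)^2 * (1 - exp(-2*5/4 t)) / (2 * 5/4) = 8/125 - 8*exp(-5*t/2)/125.
As t -> infinity, exp(-2*5/4 t) -> 0, so the stationary variance is sigma^2 / (2 theta) = 8/125.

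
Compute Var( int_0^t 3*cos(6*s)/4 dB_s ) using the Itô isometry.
Var = 9*t/32 + 3*sin(12*t)/128

The Itô integral of a deterministic integrand f(s) has mean 0 because each increment f(s) * (B_{s+ds} - B_s) has mean 0. By the Itô isometry:
  Var( int_0^t f(s) dB_s ) = E[ (int_0^t f(s) dB_s)^2 ] = int_0^t f(s)^2 ds.
Here f(s) = 3*cos(6*s)/4, so f(s)^2 = 9*cos(6*s)^2/16. Integrate:
  int_0^t (9*cos(6*s)^2/16) ds = 9*t/32 + 3*sin(12*t)/128.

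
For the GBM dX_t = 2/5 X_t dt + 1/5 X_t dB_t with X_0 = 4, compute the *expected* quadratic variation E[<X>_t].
E[<X>_t] = 16*exp(21*t/25)/21 - 16/21

<X>_t = int_0^t ((1/5) * X_s)^2 ds. Taking expectation inside the integral: E[<X>_t] = (1/5)^2 * int_0^t E[X_s^2] ds. For GBM, E[X_s^2] = x_0^2 * exp((2 mu + sigma^2) s). Integrating:
  E[<X>_t] = (1/5)^2 * 4^2 * (exp((2*(2/5) + (1/5)^2) t) - 1) / (2*(2/5) + (1/5)^2)
           = (1/5)^2 * 4^2 * (exp((21/25) t) - 1) / (21/25) = 16*exp(21*t/25)/21 - 16/21.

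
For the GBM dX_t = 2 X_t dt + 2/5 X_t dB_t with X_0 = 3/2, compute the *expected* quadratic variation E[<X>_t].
E[<X>_t] = 9*exp(104*t/25)/104 - 9/104

<X>_t = int_0^t ((2/5) * X_s)^2 ds. Taking expectation inside the integral: E[<X>_t] = (2/5)^2 * int_0^t E[X_s^2] ds. For GBM, E[X_s^2] = x_0^2 * exp((2 mu + sigma^2) s). Integrating:
  E[<X>_t] = (2/5)^2 * (3/2)^2 * (exp((2*2 + (2/5)^2) t) - 1) / (2*2 + (2/5)^2)
           = (2/5)^2 * (3/2)^2 * (exp((104/25) t) - 1) / (104/25) = 9*exp(104*t/25)/104 - 9/104.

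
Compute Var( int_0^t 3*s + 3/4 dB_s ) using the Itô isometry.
Var = 3*t*(16*t^2 + 12*t + 3)/16

The Itô integral of a deterministic integrand f(s) has mean 0 because each increment f(s) * (B_{s+ds} - B_s) has mean 0. By the Itô isometry:
  Var( int_0^t f(s) dB_s ) = E[ (int_0^t f(s) dB_s)^2 ] = int_0^t f(s)^2 ds.
Here f(s) = 3*s + 3/4, so f(s)^2 = 9*(4*s + 1)^2/16. Integrate:
  int_0^t (9*(4*s + 1)^2/16) ds = 3*t*(16*t^2 + 12*t + 3)/16.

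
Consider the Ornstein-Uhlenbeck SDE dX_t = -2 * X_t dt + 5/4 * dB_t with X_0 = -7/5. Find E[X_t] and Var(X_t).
E[X_t] = -7*exp(-2*t)/5; Var(X_t) = 25/64 - 25*exp(-4*t)/64

The OU SDE dX = -theta X dt + sigma dB admits the integrating factor exp(theta t): d(exp(theta t) X_t) = sigma exp(theta t) dB_t. Integrating from 0 to t:
  X_t = x_0 * exp(-theta t) + sigma * int_0^t exp(-theta (t-s)) dB_s.
The Itô integral has mean 0 and (by the Itô isometry) variance sigma^2 * int_0^t exp(-2 theta (t - s)) ds = sigma^2 * (1 - exp(-2 theta t)) / (2 theta).
With theta = 2, sigma = 5/4, x_0 = -7/5:
  E[X_t] = -7/5 * exp(-2 t) = -7*exp(-2*t)/5
  Var(X_t) = (5/4)^2 * (1 - exp(-2*2 t)) / (2 * 2) = 25/64 - 25*exp(-4*t)/64.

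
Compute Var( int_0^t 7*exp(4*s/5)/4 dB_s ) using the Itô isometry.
Var = 245*exp(8*t/5)/128 - 245/128

The Itô integral of a deterministic integrand f(s) has mean 0 because each increment f(s) * (B_{s+ds} - B_s) has mean 0. By the Itô isometry:
  Var( int_0^t f(s) dB_s ) = E[ (int_0^t f(s) dB_s)^2 ] = int_0^t f(s)^2 ds.
Here f(s) = 7*exp(4*s/5)/4, so f(s)^2 = 49*exp(8*s/5)/16. Integrate:
  int_0^t (49*exp(8*s/5)/16) ds = 245*exp(8*t/5)/128 - 245/128.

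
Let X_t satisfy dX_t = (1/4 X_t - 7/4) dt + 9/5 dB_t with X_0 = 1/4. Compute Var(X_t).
Var(X_t) = 162*exp(t/2)/25 - 162/25

The variance V(t) = Var(X_t) satisfies V'(t) = 2 a V(t) + c^2 with V(0) = 0 (drift coefficient is linear in X, diffusion is constant). With a = 1/4, c = 9/5, the solution is
  V(t) = (c^2 / (2 a)) * (exp(2 a t) - 1)
       = ((9/5)^2 / (2*(1/4))) * (exp((1/2) t) - 1)
       = 162*exp(t/2)/25 - 162/25.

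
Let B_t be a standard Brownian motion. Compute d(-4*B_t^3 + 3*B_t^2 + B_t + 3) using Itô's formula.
d(-4*B_t^3 + 3*B_t^2 + B_t + 3) = (3 - 12*B_t) dt + (-12*B_t^2 + 6*B_t + 1) dB_t

Itô's formula for f(B_t) gives d f(B_t) = f'(B_t) dB_t + (1/2) f''(B_t) dt. Compute derivatives of f(x) = -4*x^3 + 3*x^2 + x + 3:
  f'(x)  = -12*x^2 + 6*x + 1
  f''(x) = 6 - 24*x
Substitute x = B_t and multiply the f'' term by 1/2:
  drift     = (1/2) * (6 - 24*x) evaluated at B_t = 3 - 12*B_t
  diffusion = (-12*x^2 + 6*x + 1) evaluated at B_t = -12*B_t^2 + 6*B_t + 1
Therefore d(-4*B_t^3 + 3*B_t^2 + B_t + 3) = (3 - 12*B_t) dt + (-12*B_t^2 + 6*B_t + 1) dB_t.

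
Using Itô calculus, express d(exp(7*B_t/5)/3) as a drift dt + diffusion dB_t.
d(exp(7*B_t/5)/3) = (49*exp(7*B_t/5)/150) dt + (7*exp(7*B_t/5)/15) dB_t

Itô's formula for f(B_t) gives d f(B_t) = f'(B_t) dB_t + (1/2) f''(B_t) dt. Compute derivatives of f(x) = exp(7*x/5)/3:
  f'(x)  = 7*exp(7*x/5)/15
  f''(x) = 49*exp(7*x/5)/75
Substitute x = B_t and multiply the f'' term by 1/2:
  drift     = (1/2) * (49*exp(7*x/5)/75) evaluated at B_t = 49*exp(7*B_t/5)/150
  diffusion = (7*exp(7*x/5)/15) evaluated at B_t = 7*exp(7*B_t/5)/15
Therefore d(exp(7*B_t/5)/3) = (49*exp(7*B_t/5)/150) dt + (7*exp(7*B_t/5)/15) dB_t.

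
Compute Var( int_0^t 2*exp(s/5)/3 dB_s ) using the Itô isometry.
Var = 10*exp(2*t/5)/9 - 10/9

The Itô integral of a deterministic integrand f(s) has mean 0 because each increment f(s) * (B_{s+ds} - B_s) has mean 0. By the Itô isometry:
  Var( int_0^t f(s) dB_s ) = E[ (int_0^t f(s) dB_s)^2 ] = int_0^t f(s)^2 ds.
Here f(s) = 2*exp(s/5)/3, so f(s)^2 = 4*exp(2*s/5)/9. Integrate:
  int_0^t (4*exp(2*s/5)/9) ds = 10*exp(2*t/5)/9 - 10/9.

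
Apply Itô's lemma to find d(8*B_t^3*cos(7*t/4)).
d(8*B_t^3*cos(7*t/4)) = (-14*B_t^3*sin(7*t/4) + 24*B_t*cos(7*t/4)) dt + (24*B_t^2*cos(7*t/4)) dB_t

Itô's formula for f(t, x): d f(t, B_t) = (f_t + (1/2) f_xx) dt + f_x dB_t. Compute partials of f(t, x) = 8*x^3*cos(7*t/4):
  f_t(t,x)  = -14*x^3*sin(7*t/4)
  f_x(t,x)  = 24*x^2*cos(7*t/4)
  f_xx(t,x) = 48*x*cos(7*t/4)
Assemble drift = f_t + (1/2) f_xx = -14*x^3*sin(7*t/4) + 24*x*cos(7*t/4) and diffusion = f_x = 24*x^2*cos(7*t/4). Substituting x = B_t:
  d(8*B_t^3*cos(7*t/4)) = (-14*B_t^3*sin(7*t/4) + 24*B_t*cos(7*t/4)) dt + (24*B_t^2*cos(7*t/4)) dB_t.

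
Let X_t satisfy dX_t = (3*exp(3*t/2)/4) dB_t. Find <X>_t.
<X>_t = 3*exp(3*t)/16 - 3/16

For an Itô process dX_t = a(t) dt + b(t) dB_t, the quadratic variation is <X>_t = int_0^t b(s)^2 ds (the drift term does not contribute). Here b(s) = 3*exp(3*s/2)/4, so
  b(s)^2 = 9*exp(3*s)/16.
Integrating from 0 to t:
  <X>_t = int_0^t (9*exp(3*s)/16) ds = 3*exp(3*t)/16 - 3/16.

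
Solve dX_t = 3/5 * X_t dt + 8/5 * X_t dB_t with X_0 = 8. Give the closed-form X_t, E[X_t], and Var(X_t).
X_t = 8 * exp((-17/25) t + (8/5) B_t); E[X_t] = 8*exp(3*t/5); Var(X_t) = 64*(exp(64*t/25) - 1)*exp(6*t/5)

For GBM dX = mu X dt + sigma X dB with X_0 = x_0, apply Itô to Y = log X: dY = (mu - sigma^2/2) dt + sigma dB, so Y_t = log(x_0) + (mu - sigma^2/2) t + sigma B_t and hence X_t = x_0 * exp((mu - sigma^2/2) t + sigma B_t).
With mu = 3/5, sigma = 8/5, x_0 = 8, this gives:
  X_t = 8 * exp((-17/25) * t + (8/5) * B_t).
Since sigma*B_t ~ Normal(0, sigma^2 t), E[exp(sigma*B_t)] = exp(sigma^2 t / 2); so E[X_t] = x_0 * exp((mu - sigma^2/2) t) * exp(sigma^2 t / 2) = x_0 * exp(mu t) = 8*exp(3*t/5).
Var(X_t) = E[X_t^2] - (E[X_t])^2 = x_0^2 * exp(2 mu t) * (exp(sigma^2 t) - 1) = 64*(exp(64*t/25) - 1)*exp(6*t/5).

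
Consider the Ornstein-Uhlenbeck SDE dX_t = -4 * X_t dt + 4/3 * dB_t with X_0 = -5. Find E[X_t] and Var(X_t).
E[X_t] = -5*exp(-4*t); Var(X_t) = 2/9 - 2*exp(-8*t)/9

The OU SDE dX = -theta X dt + sigma dB admits the integrating factor exp(theta t): d(exp(theta t) X_t) = sigma exp(theta t) dB_t. Integrating from 0 to t:
  X_t = x_0 * exp(-theta t) + sigma * int_0^t exp(-theta (t-s)) dB_s.
The Itô integral has mean 0 and (by the Itô isometry) variance sigma^2 * int_0^t exp(-2 theta (t - s)) ds = sigma^2 * (1 - exp(-2 theta t)) / (2 theta).
With theta = 4, sigma = 4/3, x_0 = -5:
  E[X_t] = -5 * exp(-4 t) = -5*exp(-4*t)
  Var(X_t) = (4/3)^2 * (1 - exp(-2*4 t)) / (2 * 4) = 2/9 - 2*exp(-8*t)/9.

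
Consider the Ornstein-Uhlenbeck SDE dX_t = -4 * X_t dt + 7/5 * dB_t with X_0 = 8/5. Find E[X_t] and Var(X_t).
E[X_t] = 8*exp(-4*t)/5; Var(X_t) = 49/200 - 49*exp(-8*t)/200

The OU SDE dX = -theta X dt + sigma dB admits the integrating factor exp(theta t): d(exp(theta t) X_t) = sigma exp(theta t) dB_t. Integrating from 0 to t:
  X_t = x_0 * exp(-theta t) + sigma * int_0^t exp(-theta (t-s)) dB_s.
The Itô integral has mean 0 and (by the Itô isometry) variance sigma^2 * int_0^t exp(-2 theta (t - s)) ds = sigma^2 * (1 - exp(-2 theta t)) / (2 theta).
With theta = 4, sigma = 7/5, x_0 = 8/5:
  E[X_t] = 8/5 * exp(-4 t) = 8*exp(-4*t)/5
  Var(X_t) = (7/5)^2 * (1 - exp(-2*4 t)) / (2 * 4) = 49/200 - 49*exp(-8*t)/200.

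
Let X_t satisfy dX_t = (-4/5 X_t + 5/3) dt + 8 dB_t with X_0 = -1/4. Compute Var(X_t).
Var(X_t) = 40 - 40*exp(-8*t/5)

The variance V(t) = Var(X_t) satisfies V'(t) = 2 a V(t) + c^2 with V(0) = 0 (drift coefficient is linear in X, diffusion is constant). With a = -4/5, c = 8, the solution is
  V(t) = (c^2 / (2 a)) * (exp(2 a t) - 1)
       = (8^2 / (2*(-4/5))) * (exp((-8/5) t) - 1)
       = 40 - 40*exp(-8*t/5).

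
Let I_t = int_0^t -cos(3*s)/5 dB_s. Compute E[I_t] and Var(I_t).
E[I_t] = 0; Var(I_t) = t/50 + sin(6*t)/300

The Itô integral of a deterministic integrand f(s) has mean 0 because each increment f(s) * (B_{s+ds} - B_s) has mean 0. By the Itô isometry:
  Var( int_0^t f(s) dB_s ) = E[ (int_0^t f(s) dB_s)^2 ] = int_0^t f(s)^2 ds.
Here f(s) = -cos(3*s)/5, so f(s)^2 = cos(3*s)^2/25. Integrate:
  int_0^t (cos(3*s)^2/25) ds = t/50 + sin(6*t)/300.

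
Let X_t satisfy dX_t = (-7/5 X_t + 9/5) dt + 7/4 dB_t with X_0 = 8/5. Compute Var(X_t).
Var(X_t) = 35/32 - 35*exp(-14*t/5)/32

The variance V(t) = Var(X_t) satisfies V'(t) = 2 a V(t) + c^2 with V(0) = 0 (drift coefficient is linear in X, diffusion is constant). With a = -7/5, c = 7/4, the solution is
  V(t) = (c^2 / (2 a)) * (exp(2 a t) - 1)
       = ((7/4)^2 / (2*(-7/5))) * (exp((-14/5) t) - 1)
       = 35/32 - 35*exp(-14*t/5)/32.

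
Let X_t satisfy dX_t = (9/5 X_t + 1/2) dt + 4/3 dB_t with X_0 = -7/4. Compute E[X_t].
E[X_t] = -53*exp(9*t/5)/36 - 5/18

Taking expectations and using E[dB_t] = 0, the mean m(t) = E[X_t] satisfies the ODE m'(t) = a m(t) + b with m(0) = x_0. With a = 9/5, b = 1/2, x_0 = -7/4, the solution is
  m(t) = x_0 * exp(a t) + (b/a) * (exp(a t) - 1)
       = (-7/4) * exp((9/5) t) + ((1/2)/(9/5)) * (exp((9/5) t) - 1)
       = -53*exp(9*t/5)/36 - 5/18.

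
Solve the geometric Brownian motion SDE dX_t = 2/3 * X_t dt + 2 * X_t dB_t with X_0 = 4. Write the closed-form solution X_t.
X_t = 4 * exp((-4/3) * t + (2) * B_t)

For GBM dX = mu X dt + sigma X dB with X_0 = x_0, apply Itô to Y = log X: dY = (mu - sigma^2/2) dt + sigma dB, so Y_t = log(x_0) + (mu - sigma^2/2) t + sigma B_t and hence X_t = x_0 * exp((mu - sigma^2/2) t + sigma B_t).
With mu = 2/3, sigma = 2, x_0 = 4, this gives:
  X_t = 4 * exp((-4/3) * t + (2) * B_t).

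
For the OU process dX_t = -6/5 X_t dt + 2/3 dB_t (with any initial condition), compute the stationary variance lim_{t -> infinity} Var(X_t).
lim Var(X_t) = 5/27

The OU SDE dX = -theta X dt + sigma dB admits the integrating factor exp(theta t): d(exp(theta t) X_t) = sigma exp(theta t) dB_t. Integrating from 0 to t gives X_t = x_0 * exp(-theta t) + sigma * int_0^t exp(-theta (t-s)) dB_s for any initial x_0. The Itô integral has variance (by the Itô isometry) sigma^2 * int_0^t exp(-2 theta (t - s)) ds = sigma^2 * (1 - exp(-2 theta t)) / (2 theta), independent of x_0.
With theta = 6/5, sigma = 2/3:
  Var(X_t) = (2/3)^2 * (1 - exp(-2*6/5 t)) / (2 * 6/5) = 5/27 - 5*exp(-12*t/5)/27.
As t -> infinity, exp(-2*6/5 t) -> 0, so the stationary variance is sigma^2 / (2 theta) = 5/27.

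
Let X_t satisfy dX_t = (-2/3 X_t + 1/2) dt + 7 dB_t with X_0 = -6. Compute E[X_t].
E[X_t] = 3/4 - 27*exp(-2*t/3)/4

Taking expectations and using E[dB_t] = 0, the mean m(t) = E[X_t] satisfies the ODE m'(t) = a m(t) + b with m(0) = x_0. With a = -2/3, b = 1/2, x_0 = -6, the solution is
  m(t) = x_0 * exp(a t) + (b/a) * (exp(a t) - 1)
       = (-6) * exp((-2/3) t) + ((1/2)/(-2/3)) * (exp((-2/3) t) - 1)
       = 3/4 - 27*exp(-2*t/3)/4.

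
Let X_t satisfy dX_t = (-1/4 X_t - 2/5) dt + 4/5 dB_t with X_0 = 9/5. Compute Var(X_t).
Var(X_t) = 32/25 - 32*exp(-t/2)/25

The variance V(t) = Var(X_t) satisfies V'(t) = 2 a V(t) + c^2 with V(0) = 0 (drift coefficient is linear in X, diffusion is constant). With a = -1/4, c = 4/5, the solution is
  V(t) = (c^2 / (2 a)) * (exp(2 a t) - 1)
       = ((4/5)^2 / (2*(-1/4))) * (exp((-1/2) t) - 1)
       = 32/25 - 32*exp(-t/2)/25.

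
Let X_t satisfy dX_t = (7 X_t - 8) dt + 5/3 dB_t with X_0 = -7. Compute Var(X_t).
Var(X_t) = 25*exp(14*t)/126 - 25/126

The variance V(t) = Var(X_t) satisfies V'(t) = 2 a V(t) + c^2 with V(0) = 0 (drift coefficient is linear in X, diffusion is constant). With a = 7, c = 5/3, the solution is
  V(t) = (c^2 / (2 a)) * (exp(2 a t) - 1)
       = ((5/3)^2 / (2*7)) * (exp(14 t) - 1)
       = 25*exp(14*t)/126 - 25/126.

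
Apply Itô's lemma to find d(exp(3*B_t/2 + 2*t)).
d(exp(3*B_t/2 + 2*t)) = (25*exp(3*B_t/2 + 2*t)/8) dt + (3*exp(3*B_t/2 + 2*t)/2) dB_t

Itô's formula for f(t, x): d f(t, B_t) = (f_t + (1/2) f_xx) dt + f_x dB_t. Compute partials of f(t, x) = exp(2*t + 3*x/2):
  f_t(t,x)  = 2*exp(2*t + 3*x/2)
  f_x(t,x)  = 3*exp(2*t + 3*x/2)/2
  f_xx(t,x) = 9*exp(2*t + 3*x/2)/4
Assemble drift = f_t + (1/2) f_xx = 25*exp(2*t + 3*x/2)/8 and diffusion = f_x = 3*exp(2*t + 3*x/2)/2. Substituting x = B_t:
  d(exp(3*B_t/2 + 2*t)) = (25*exp(3*B_t/2 + 2*t)/8) dt + (3*exp(3*B_t/2 + 2*t)/2) dB_t.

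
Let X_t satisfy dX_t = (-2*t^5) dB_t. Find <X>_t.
<X>_t = 4*t^11/11

For an Itô process dX_t = a(t) dt + b(t) dB_t, the quadratic variation is <X>_t = int_0^t b(s)^2 ds (the drift term does not contribute). Here b(s) = -2*s^5, so
  b(s)^2 = 4*s^10.
Integrating from 0 to t:
  <X>_t = int_0^t (4*s^10) ds = 4*t^11/11.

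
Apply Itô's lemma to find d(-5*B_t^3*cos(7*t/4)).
d(-5*B_t^3*cos(7*t/4)) = (35*B_t^3*sin(7*t/4)/4 - 15*B_t*cos(7*t/4)) dt + (-15*B_t^2*cos(7*t/4)) dB_t

Itô's formula for f(t, x): d f(t, B_t) = (f_t + (1/2) f_xx) dt + f_x dB_t. Compute partials of f(t, x) = -5*x^3*cos(7*t/4):
  f_t(t,x)  = 35*x^3*sin(7*t/4)/4
  f_x(t,x)  = -15*x^2*cos(7*t/4)
  f_xx(t,x) = -30*x*cos(7*t/4)
Assemble drift = f_t + (1/2) f_xx = 35*x^3*sin(7*t/4)/4 - 15*x*cos(7*t/4) and diffusion = f_x = -15*x^2*cos(7*t/4). Substituting x = B_t:
  d(-5*B_t^3*cos(7*t/4)) = (35*B_t^3*sin(7*t/4)/4 - 15*B_t*cos(7*t/4)) dt + (-15*B_t^2*cos(7*t/4)) dB_t.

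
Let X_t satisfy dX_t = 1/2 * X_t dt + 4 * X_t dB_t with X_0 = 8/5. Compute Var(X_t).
Var(X_t) = 64*(exp(16*t) - 1)*exp(t)/25

For GBM dX = mu X dt + sigma X dB with X_0 = x_0, apply Itô to Y = log X: dY = (mu - sigma^2/2) dt + sigma dB, so Y_t = log(x_0) + (mu - sigma^2/2) t + sigma B_t and hence X_t = x_0 * exp((mu - sigma^2/2) t + sigma B_t).
With mu = 1/2, sigma = 4, x_0 = 8/5, this gives:
  X_t = 8/5 * exp((-15/2) * t + (4) * B_t).
Since sigma*B_t ~ Normal(0, sigma^2 t), E[exp(sigma*B_t)] = exp(sigma^2 t / 2); so E[X_t] = x_0 * exp((mu - sigma^2/2) t) * exp(sigma^2 t / 2) = x_0 * exp(mu t) = 8*exp(t/2)/5.
Var(X_t) = E[X_t^2] - (E[X_t])^2 = x_0^2 * exp(2 mu t) * (exp(sigma^2 t) - 1) = 64*(exp(16*t) - 1)*exp(t)/25.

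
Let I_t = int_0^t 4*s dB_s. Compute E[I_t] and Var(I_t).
E[I_t] = 0; Var(I_t) = 16*t^3/3

The Itô integral of a deterministic integrand f(s) has mean 0 because each increment f(s) * (B_{s+ds} - B_s) has mean 0. By the Itô isometry:
  Var( int_0^t f(s) dB_s ) = E[ (int_0^t f(s) dB_s)^2 ] = int_0^t f(s)^2 ds.
Here f(s) = 4*s, so f(s)^2 = 16*s^2. Integrate:
  int_0^t (16*s^2) ds = 16*t^3/3.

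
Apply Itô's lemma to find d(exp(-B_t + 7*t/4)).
d(exp(-B_t + 7*t/4)) = (9*exp(-B_t + 7*t/4)/4) dt + (-exp(-B_t + 7*t/4)) dB_t

Itô's formula for f(t, x): d f(t, B_t) = (f_t + (1/2) f_xx) dt + f_x dB_t. Compute partials of f(t, x) = exp(7*t/4 - x):
  f_t(t,x)  = 7*exp(7*t/4 - x)/4
  f_x(t,x)  = -exp(7*t/4 - x)
  f_xx(t,x) = exp(7*t/4 - x)
Assemble drift = f_t + (1/2) f_xx = 9*exp(7*t/4 - x)/4 and diffusion = f_x = -exp(7*t/4 - x). Substituting x = B_t:
  d(exp(-B_t + 7*t/4)) = (9*exp(-B_t + 7*t/4)/4) dt + (-exp(-B_t + 7*t/4)) dB_t.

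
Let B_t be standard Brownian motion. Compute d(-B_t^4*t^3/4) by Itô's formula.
d(-B_t^4*t^3/4) = (3*B_t^2*t^2*(-B_t^2 - 2*t)/4) dt + (-B_t^3*t^3) dB_t

Itô's formula for f(t, x): d f(t, B_t) = (f_t + (1/2) f_xx) dt + f_x dB_t. Compute partials of f(t, x) = -t^3*x^4/4:
  f_t(t,x)  = -3*t^2*x^4/4
  f_x(t,x)  = -t^3*x^3
  f_xx(t,x) = -3*t^3*x^2
Assemble drift = f_t + (1/2) f_xx = 3*t^2*x^2*(-2*t - x^2)/4 and diffusion = f_x = -t^3*x^3. Substituting x = B_t:
  d(-B_t^4*t^3/4) = (3*B_t^2*t^2*(-B_t^2 - 2*t)/4) dt + (-B_t^3*t^3) dB_t.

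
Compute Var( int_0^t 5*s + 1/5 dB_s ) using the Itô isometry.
Var = t*(625*t^2 + 75*t + 3)/75

The Itô integral of a deterministic integrand f(s) has mean 0 because each increment f(s) * (B_{s+ds} - B_s) has mean 0. By the Itô isometry:
  Var( int_0^t f(s) dB_s ) = E[ (int_0^t f(s) dB_s)^2 ] = int_0^t f(s)^2 ds.
Here f(s) = 5*s + 1/5, so f(s)^2 = (25*s + 1)^2/25. Integrate:
  int_0^t ((25*s + 1)^2/25) ds = t*(625*t^2 + 75*t + 3)/75.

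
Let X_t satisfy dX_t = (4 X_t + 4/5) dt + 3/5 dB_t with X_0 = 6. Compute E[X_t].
E[X_t] = 31*exp(4*t)/5 - 1/5

Taking expectations and using E[dB_t] = 0, the mean m(t) = E[X_t] satisfies the ODE m'(t) = a m(t) + b with m(0) = x_0. With a = 4, b = 4/5, x_0 = 6, the solution is
  m(t) = x_0 * exp(a t) + (b/a) * (exp(a t) - 1)
       = 6 * exp(4 t) + ((4/5)/4) * (exp(4 t) - 1)
       = 31*exp(4*t)/5 - 1/5.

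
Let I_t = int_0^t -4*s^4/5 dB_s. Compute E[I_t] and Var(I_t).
E[I_t] = 0; Var(I_t) = 16*t^9/225

The Itô integral of a deterministic integrand f(s) has mean 0 because each increment f(s) * (B_{s+ds} - B_s) has mean 0. By the Itô isometry:
  Var( int_0^t f(s) dB_s ) = E[ (int_0^t f(s) dB_s)^2 ] = int_0^t f(s)^2 ds.
Here f(s) = -4*s^4/5, so f(s)^2 = 16*s^8/25. Integrate:
  int_0^t (16*s^8/25) ds = 16*t^9/225.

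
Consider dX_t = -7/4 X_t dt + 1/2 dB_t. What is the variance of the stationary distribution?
lim Var(X_t) = 1/14

The OU SDE dX = -theta X dt + sigma dB admits the integrating factor exp(theta t): d(exp(theta t) X_t) = sigma exp(theta t) dB_t. Integrating from 0 to t gives X_t = x_0 * exp(-theta t) + sigma * int_0^t exp(-theta (t-s)) dB_s for any initial x_0. The Itô integral has variance (by the Itô isometry) sigma^2 * int_0^t exp(-2 theta (t - s)) ds = sigma^2 * (1 - exp(-2 theta t)) / (2 theta), independent of x_0.
With theta = 7/4, sigma = 1/2:
  Var(X_t) = (1/2)^2 * (1 - exp(-2*7/4 t)) / (2 * 7/4) = 1/14 - exp(-7*t/2)/14.
As t -> infinity, exp(-2*7/4 t) -> 0, so the stationary variance is sigma^2 / (2 theta) = 1/14.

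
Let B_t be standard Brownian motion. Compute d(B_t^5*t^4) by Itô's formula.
d(B_t^5*t^4) = (B_t^3*t^3*(4*B_t^2 + 10*t)) dt + (5*B_t^4*t^4) dB_t

Itô's formula for f(t, x): d f(t, B_t) = (f_t + (1/2) f_xx) dt + f_x dB_t. Compute partials of f(t, x) = t^4*x^5:
  f_t(t,x)  = 4*t^3*x^5
  f_x(t,x)  = 5*t^4*x^4
  f_xx(t,x) = 20*t^4*x^3
Assemble drift = f_t + (1/2) f_xx = t^3*x^3*(10*t + 4*x^2) and diffusion = f_x = 5*t^4*x^4. Substituting x = B_t:
  d(B_t^5*t^4) = (B_t^3*t^3*(4*B_t^2 + 10*t)) dt + (5*B_t^4*t^4) dB_t.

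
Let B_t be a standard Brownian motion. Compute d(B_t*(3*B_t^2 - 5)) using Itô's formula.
d(B_t*(3*B_t^2 - 5)) = (9*B_t) dt + (9*B_t^2 - 5) dB_t

Itô's formula for f(B_t) gives d f(B_t) = f'(B_t) dB_t + (1/2) f''(B_t) dt. Compute derivatives of f(x) = x*(3*x^2 - 5):
  f'(x)  = 9*x^2 - 5
  f''(x) = 18*x
Substitute x = B_t and multiply the f'' term by 1/2:
  drift     = (1/2) * (18*x) evaluated at B_t = 9*B_t
  diffusion = (9*x^2 - 5) evaluated at B_t = 9*B_t^2 - 5
Therefore d(B_t*(3*B_t^2 - 5)) = (9*B_t) dt + (9*B_t^2 - 5) dB_t.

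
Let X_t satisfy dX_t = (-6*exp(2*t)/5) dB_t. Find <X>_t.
<X>_t = 9*exp(4*t)/25 - 9/25

For an Itô process dX_t = a(t) dt + b(t) dB_t, the quadratic variation is <X>_t = int_0^t b(s)^2 ds (the drift term does not contribute). Here b(s) = -6*exp(2*s)/5, so
  b(s)^2 = 36*exp(4*s)/25.
Integrating from 0 to t:
  <X>_t = int_0^t (36*exp(4*s)/25) ds = 9*exp(4*t)/25 - 9/25.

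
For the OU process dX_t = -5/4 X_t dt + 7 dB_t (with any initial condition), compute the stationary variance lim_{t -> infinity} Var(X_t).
lim Var(X_t) = 98/5

The OU SDE dX = -theta X dt + sigma dB admits the integrating factor exp(theta t): d(exp(theta t) X_t) = sigma exp(theta t) dB_t. Integrating from 0 to t gives X_t = x_0 * exp(-theta t) + sigma * int_0^t exp(-theta (t-s)) dB_s for any initial x_0. The Itô integral has variance (by the Itô isometry) sigma^2 * int_0^t exp(-2 theta (t - s)) ds = sigma^2 * (1 - exp(-2 theta t)) / (2 theta), independent of x_0.
With theta = 5/4, sigma = 7:
  Var(X_t) = (7)^2 * (1 - exp(-2*5/4 t)) / (2 * 5/4) = 98/5 - 98*exp(-5*t/2)/5.
As t -> infinity, exp(-2*5/4 t) -> 0, so the stationary variance is sigma^2 / (2 theta) = 98/5.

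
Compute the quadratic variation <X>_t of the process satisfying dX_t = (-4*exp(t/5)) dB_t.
<X>_t = 40*exp(2*t/5) - 40

For an Itô process dX_t = a(t) dt + b(t) dB_t, the quadratic variation is <X>_t = int_0^t b(s)^2 ds (the drift term does not contribute). Here b(s) = -4*exp(s/5), so
  b(s)^2 = 16*exp(2*s/5).
Integrating from 0 to t:
  <X>_t = int_0^t (16*exp(2*s/5)) ds = 40*exp(2*t/5) - 40.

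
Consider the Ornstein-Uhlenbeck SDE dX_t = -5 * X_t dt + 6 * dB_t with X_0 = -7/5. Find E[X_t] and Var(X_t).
E[X_t] = -7*exp(-5*t)/5; Var(X_t) = 18/5 - 18*exp(-10*t)/5

The OU SDE dX = -theta X dt + sigma dB admits the integrating factor exp(theta t): d(exp(theta t) X_t) = sigma exp(theta t) dB_t. Integrating from 0 to t:
  X_t = x_0 * exp(-theta t) + sigma * int_0^t exp(-theta (t-s)) dB_s.
The Itô integral has mean 0 and (by the Itô isometry) variance sigma^2 * int_0^t exp(-2 theta (t - s)) ds = sigma^2 * (1 - exp(-2 theta t)) / (2 theta).
With theta = 5, sigma = 6, x_0 = -7/5:
  E[X_t] = -7/5 * exp(-5 t) = -7*exp(-5*t)/5
  Var(X_t) = (6)^2 * (1 - exp(-2*5 t)) / (2 * 5) = 18/5 - 18*exp(-10*t)/5.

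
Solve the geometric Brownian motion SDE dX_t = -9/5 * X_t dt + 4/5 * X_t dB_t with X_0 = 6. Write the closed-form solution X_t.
X_t = 6 * exp((-53/25) * t + (4/5) * B_t)

For GBM dX = mu X dt + sigma X dB with X_0 = x_0, apply Itô to Y = log X: dY = (mu - sigma^2/2) dt + sigma dB, so Y_t = log(x_0) + (mu - sigma^2/2) t + sigma B_t and hence X_t = x_0 * exp((mu - sigma^2/2) t + sigma B_t).
With mu = -9/5, sigma = 4/5, x_0 = 6, this gives:
  X_t = 6 * exp((-53/25) * t + (4/5) * B_t).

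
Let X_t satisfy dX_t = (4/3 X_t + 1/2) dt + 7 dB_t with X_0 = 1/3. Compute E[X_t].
E[X_t] = 17*exp(4*t/3)/24 - 3/8

Taking expectations and using E[dB_t] = 0, the mean m(t) = E[X_t] satisfies the ODE m'(t) = a m(t) + b with m(0) = x_0. With a = 4/3, b = 1/2, x_0 = 1/3, the solution is
  m(t) = x_0 * exp(a t) + (b/a) * (exp(a t) - 1)
       = (1/3) * exp((4/3) t) + ((1/2)/(4/3)) * (exp((4/3) t) - 1)
       = 17*exp(4*t/3)/24 - 3/8.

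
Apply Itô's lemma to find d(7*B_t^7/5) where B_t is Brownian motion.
d(7*B_t^7/5) = (147*B_t^5/5) dt + (49*B_t^6/5) dB_t

Itô's formula for f(B_t) gives d f(B_t) = f'(B_t) dB_t + (1/2) f''(B_t) dt. Compute derivatives of f(x) = 7*x^7/5:
  f'(x)  = 49*x^6/5
  f''(x) = 294*x^5/5
Substitute x = B_t and multiply the f'' term by 1/2:
  drift     = (1/2) * (294*x^5/5) evaluated at B_t = 147*B_t^5/5
  diffusion = (49*x^6/5) evaluated at B_t = 49*B_t^6/5
Therefore d(7*B_t^7/5) = (147*B_t^5/5) dt + (49*B_t^6/5) dB_t.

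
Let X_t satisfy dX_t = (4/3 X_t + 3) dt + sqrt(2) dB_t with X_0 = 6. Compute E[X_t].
E[X_t] = 33*exp(4*t/3)/4 - 9/4

Taking expectations and using E[dB_t] = 0, the mean m(t) = E[X_t] satisfies the ODE m'(t) = a m(t) + b with m(0) = x_0. With a = 4/3, b = 3, x_0 = 6, the solution is
  m(t) = x_0 * exp(a t) + (b/a) * (exp(a t) - 1)
       = 6 * exp((4/3) t) + (3/(4/3)) * (exp((4/3) t) - 1)
       = 33*exp(4*t/3)/4 - 9/4.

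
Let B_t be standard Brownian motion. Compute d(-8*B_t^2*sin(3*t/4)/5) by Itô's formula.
d(-8*B_t^2*sin(3*t/4)/5) = (-6*B_t^2*cos(3*t/4)/5 - 8*sin(3*t/4)/5) dt + (-16*B_t*sin(3*t/4)/5) dB_t

Itô's formula for f(t, x): d f(t, B_t) = (f_t + (1/2) f_xx) dt + f_x dB_t. Compute partials of f(t, x) = -8*x^2*sin(3*t/4)/5:
  f_t(t,x)  = -6*x^2*cos(3*t/4)/5
  f_x(t,x)  = -16*x*sin(3*t/4)/5
  f_xx(t,x) = -16*sin(3*t/4)/5
Assemble drift = f_t + (1/2) f_xx = -6*x^2*cos(3*t/4)/5 - 8*sin(3*t/4)/5 and diffusion = f_x = -16*x*sin(3*t/4)/5. Substituting x = B_t:
  d(-8*B_t^2*sin(3*t/4)/5) = (-6*B_t^2*cos(3*t/4)/5 - 8*sin(3*t/4)/5) dt + (-16*B_t*sin(3*t/4)/5) dB_t.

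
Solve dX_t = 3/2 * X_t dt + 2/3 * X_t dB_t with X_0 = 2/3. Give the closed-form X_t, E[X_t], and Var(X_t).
X_t = 2/3 * exp((23/18) t + (2/3) B_t); E[X_t] = 2*exp(3*t/2)/3; Var(X_t) = 4*(exp(4*t/9) - 1)*exp(3*t)/9

For GBM dX = mu X dt + sigma X dB with X_0 = x_0, apply Itô to Y = log X: dY = (mu - sigma^2/2) dt + sigma dB, so Y_t = log(x_0) + (mu - sigma^2/2) t + sigma B_t and hence X_t = x_0 * exp((mu - sigma^2/2) t + sigma B_t).
With mu = 3/2, sigma = 2/3, x_0 = 2/3, this gives:
  X_t = 2/3 * exp((23/18) * t + (2/3) * B_t).
Since sigma*B_t ~ Normal(0, sigma^2 t), E[exp(sigma*B_t)] = exp(sigma^2 t / 2); so E[X_t] = x_0 * exp((mu - sigma^2/2) t) * exp(sigma^2 t / 2) = x_0 * exp(mu t) = 2*exp(3*t/2)/3.
Var(X_t) = E[X_t^2] - (E[X_t])^2 = x_0^2 * exp(2 mu t) * (exp(sigma^2 t) - 1) = 4*(exp(4*t/9) - 1)*exp(3*t)/9.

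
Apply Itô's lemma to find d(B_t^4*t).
d(B_t^4*t) = (B_t^2*(B_t^2 + 6*t)) dt + (4*B_t^3*t) dB_t

Itô's formula for f(t, x): d f(t, B_t) = (f_t + (1/2) f_xx) dt + f_x dB_t. Compute partials of f(t, x) = t*x^4:
  f_t(t,x)  = x^4
  f_x(t,x)  = 4*t*x^3
  f_xx(t,x) = 12*t*x^2
Assemble drift = f_t + (1/2) f_xx = x^2*(6*t + x^2) and diffusion = f_x = 4*t*x^3. Substituting x = B_t:
  d(B_t^4*t) = (B_t^2*(B_t^2 + 6*t)) dt + (4*B_t^3*t) dB_t.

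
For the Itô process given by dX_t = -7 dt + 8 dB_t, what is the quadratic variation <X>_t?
<X>_t = 64*t

For an Itô process dX_t = a(t) dt + b(t) dB_t, the quadratic variation is <X>_t = int_0^t b(s)^2 ds (the drift term does not contribute). Here b(s) = 8, so
  b(s)^2 = 64.
Integrating from 0 to t:
  <X>_t = int_0^t (64) ds = 64*t.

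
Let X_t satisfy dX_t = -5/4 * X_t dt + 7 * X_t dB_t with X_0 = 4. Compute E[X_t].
E[X_t] = 4*exp(-5*t/4)

For GBM dX = mu X dt + sigma X dB with X_0 = x_0, apply Itô to Y = log X: dY = (mu - sigma^2/2) dt + sigma dB, so Y_t = log(x_0) + (mu - sigma^2/2) t + sigma B_t and hence X_t = x_0 * exp((mu - sigma^2/2) t + sigma B_t).
With mu = -5/4, sigma = 7, x_0 = 4, this gives:
  X_t = 4 * exp((-103/4) * t + (7) * B_t).
Since sigma*B_t ~ Normal(0, sigma^2 t), E[exp(sigma*B_t)] = exp(sigma^2 t / 2); so E[X_t] = x_0 * exp((mu - sigma^2/2) t) * exp(sigma^2 t / 2) = x_0 * exp(mu t) = 4*exp(-5*t/4).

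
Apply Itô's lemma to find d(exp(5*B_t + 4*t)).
d(exp(5*B_t + 4*t)) = (33*exp(5*B_t + 4*t)/2) dt + (5*exp(5*B_t + 4*t)) dB_t

Itô's formula for f(t, x): d f(t, B_t) = (f_t + (1/2) f_xx) dt + f_x dB_t. Compute partials of f(t, x) = exp(4*t + 5*x):
  f_t(t,x)  = 4*exp(4*t + 5*x)
  f_x(t,x)  = 5*exp(4*t + 5*x)
  f_xx(t,x) = 25*exp(4*t + 5*x)
Assemble drift = f_t + (1/2) f_xx = 33*exp(4*t + 5*x)/2 and diffusion = f_x = 5*exp(4*t + 5*x). Substituting x = B_t:
  d(exp(5*B_t + 4*t)) = (33*exp(5*B_t + 4*t)/2) dt + (5*exp(5*B_t + 4*t)) dB_t.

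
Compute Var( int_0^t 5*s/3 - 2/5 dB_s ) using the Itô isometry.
Var = t*(625*t^2 - 450*t + 108)/675

The Itô integral of a deterministic integrand f(s) has mean 0 because each increment f(s) * (B_{s+ds} - B_s) has mean 0. By the Itô isometry:
  Var( int_0^t f(s) dB_s ) = E[ (int_0^t f(s) dB_s)^2 ] = int_0^t f(s)^2 ds.
Here f(s) = 5*s/3 - 2/5, so f(s)^2 = (25*s - 6)^2/225. Integrate:
  int_0^t ((25*s - 6)^2/225) ds = t*(625*t^2 - 450*t + 108)/675.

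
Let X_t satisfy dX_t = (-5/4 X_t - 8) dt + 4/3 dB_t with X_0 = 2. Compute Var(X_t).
Var(X_t) = 32/45 - 32*exp(-5*t/2)/45

The variance V(t) = Var(X_t) satisfies V'(t) = 2 a V(t) + c^2 with V(0) = 0 (drift coefficient is linear in X, diffusion is constant). With a = -5/4, c = 4/3, the solution is
  V(t) = (c^2 / (2 a)) * (exp(2 a t) - 1)
       = ((4/3)^2 / (2*(-5/4))) * (exp((-5/2) t) - 1)
       = 32/45 - 32*exp(-5*t/2)/45.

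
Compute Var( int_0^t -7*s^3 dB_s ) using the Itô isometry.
Var = 7*t^7

The Itô integral of a deterministic integrand f(s) has mean 0 because each increment f(s) * (B_{s+ds} - B_s) has mean 0. By the Itô isometry:
  Var( int_0^t f(s) dB_s ) = E[ (int_0^t f(s) dB_s)^2 ] = int_0^t f(s)^2 ds.
Here f(s) = -7*s^3, so f(s)^2 = 49*s^6. Integrate:
  int_0^t (49*s^6) ds = 7*t^7.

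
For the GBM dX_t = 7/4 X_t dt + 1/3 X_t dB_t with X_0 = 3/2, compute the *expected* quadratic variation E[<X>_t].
E[<X>_t] = 9*exp(65*t/18)/130 - 9/130

<X>_t = int_0^t ((1/3) * X_s)^2 ds. Taking expectation inside the integral: E[<X>_t] = (1/3)^2 * int_0^t E[X_s^2] ds. For GBM, E[X_s^2] = x_0^2 * exp((2 mu + sigma^2) s). Integrating:
  E[<X>_t] = (1/3)^2 * (3/2)^2 * (exp((2*(7/4) + (1/3)^2) t) - 1) / (2*(7/4) + (1/3)^2)
           = (1/3)^2 * (3/2)^2 * (exp((65/18) t) - 1) / (65/18) = 9*exp(65*t/18)/130 - 9/130.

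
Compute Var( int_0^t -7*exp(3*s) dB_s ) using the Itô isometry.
Var = 49*exp(6*t)/6 - 49/6

The Itô integral of a deterministic integrand f(s) has mean 0 because each increment f(s) * (B_{s+ds} - B_s) has mean 0. By the Itô isometry:
  Var( int_0^t f(s) dB_s ) = E[ (int_0^t f(s) dB_s)^2 ] = int_0^t f(s)^2 ds.
Here f(s) = -7*exp(3*s), so f(s)^2 = 49*exp(6*s). Integrate:
  int_0^t (49*exp(6*s)) ds = 49*exp(6*t)/6 - 49/6.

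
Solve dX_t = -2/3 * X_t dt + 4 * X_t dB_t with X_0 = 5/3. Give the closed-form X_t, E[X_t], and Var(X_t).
X_t = 5/3 * exp((-26/3) t + (4) B_t); E[X_t] = 5*exp(-2*t/3)/3; Var(X_t) = (25*exp(16*t) - 25)*exp(-4*t/3)/9

For GBM dX = mu X dt + sigma X dB with X_0 = x_0, apply Itô to Y = log X: dY = (mu - sigma^2/2) dt + sigma dB, so Y_t = log(x_0) + (mu - sigma^2/2) t + sigma B_t and hence X_t = x_0 * exp((mu - sigma^2/2) t + sigma B_t).
With mu = -2/3, sigma = 4, x_0 = 5/3, this gives:
  X_t = 5/3 * exp((-26/3) * t + (4) * B_t).
Since sigma*B_t ~ Normal(0, sigma^2 t), E[exp(sigma*B_t)] = exp(sigma^2 t / 2); so E[X_t] = x_0 * exp((mu - sigma^2/2) t) * exp(sigma^2 t / 2) = x_0 * exp(mu t) = 5*exp(-2*t/3)/3.
Var(X_t) = E[X_t^2] - (E[X_t])^2 = x_0^2 * exp(2 mu t) * (exp(sigma^2 t) - 1) = (25*exp(16*t) - 25)*exp(-4*t/3)/9.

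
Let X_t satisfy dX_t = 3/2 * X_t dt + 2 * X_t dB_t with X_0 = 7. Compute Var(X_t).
Var(X_t) = 49*(exp(4*t) - 1)*exp(3*t)

For GBM dX = mu X dt + sigma X dB with X_0 = x_0, apply Itô to Y = log X: dY = (mu - sigma^2/2) dt + sigma dB, so Y_t = log(x_0) + (mu - sigma^2/2) t + sigma B_t and hence X_t = x_0 * exp((mu - sigma^2/2) t + sigma B_t).
With mu = 3/2, sigma = 2, x_0 = 7, this gives:
  X_t = 7 * exp((-1/2) * t + (2) * B_t).
Since sigma*B_t ~ Normal(0, sigma^2 t), E[exp(sigma*B_t)] = exp(sigma^2 t / 2); so E[X_t] = x_0 * exp((mu - sigma^2/2) t) * exp(sigma^2 t / 2) = x_0 * exp(mu t) = 7*exp(3*t/2).
Var(X_t) = E[X_t^2] - (E[X_t])^2 = x_0^2 * exp(2 mu t) * (exp(sigma^2 t) - 1) = 49*(exp(4*t) - 1)*exp(3*t).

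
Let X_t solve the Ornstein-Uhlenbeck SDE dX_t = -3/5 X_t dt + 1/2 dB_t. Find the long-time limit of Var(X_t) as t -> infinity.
lim Var(X_t) = 5/24

The OU SDE dX = -theta X dt + sigma dB admits the integrating factor exp(theta t): d(exp(theta t) X_t) = sigma exp(theta t) dB_t. Integrating from 0 to t gives X_t = x_0 * exp(-theta t) + sigma * int_0^t exp(-theta (t-s)) dB_s for any initial x_0. The Itô integral has variance (by the Itô isometry) sigma^2 * int_0^t exp(-2 theta (t - s)) ds = sigma^2 * (1 - exp(-2 theta t)) / (2 theta), independent of x_0.
With theta = 3/5, sigma = 1/2:
  Var(X_t) = (1/2)^2 * (1 - exp(-2*3/5 t)) / (2 * 3/5) = 5/24 - 5*exp(-6*t/5)/24.
As t -> infinity, exp(-2*3/5 t) -> 0, so the stationary variance is sigma^2 / (2 theta) = 5/24.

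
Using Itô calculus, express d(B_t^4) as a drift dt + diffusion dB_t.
d(B_t^4) = (6*B_t^2) dt + (4*B_t^3) dB_t

Itô's formula for f(B_t) gives d f(B_t) = f'(B_t) dB_t + (1/2) f''(B_t) dt. Compute derivatives of f(x) = x^4:
  f'(x)  = 4*x^3
  f''(x) = 12*x^2
Substitute x = B_t and multiply the f'' term by 1/2:
  drift     = (1/2) * (12*x^2) evaluated at B_t = 6*B_t^2
  diffusion = (4*x^3) evaluated at B_t = 4*B_t^3
Therefore d(B_t^4) = (6*B_t^2) dt + (4*B_t^3) dB_t.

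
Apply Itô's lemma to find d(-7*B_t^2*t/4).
d(-7*B_t^2*t/4) = (-7*B_t^2/4 - 7*t/4) dt + (-7*B_t*t/2) dB_t

Itô's formula for f(t, x): d f(t, B_t) = (f_t + (1/2) f_xx) dt + f_x dB_t. Compute partials of f(t, x) = -7*t*x^2/4:
  f_t(t,x)  = -7*x^2/4
  f_x(t,x)  = -7*t*x/2
  f_xx(t,x) = -7*t/2
Assemble drift = f_t + (1/2) f_xx = -7*t/4 - 7*x^2/4 and diffusion = f_x = -7*t*x/2. Substituting x = B_t:
  d(-7*B_t^2*t/4) = (-7*B_t^2/4 - 7*t/4) dt + (-7*B_t*t/2) dB_t.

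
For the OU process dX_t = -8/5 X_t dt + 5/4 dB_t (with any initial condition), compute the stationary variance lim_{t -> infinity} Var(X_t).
lim Var(X_t) = 125/256

The OU SDE dX = -theta X dt + sigma dB admits the integrating factor exp(theta t): d(exp(theta t) X_t) = sigma exp(theta t) dB_t. Integrating from 0 to t gives X_t = x_0 * exp(-theta t) + sigma * int_0^t exp(-theta (t-s)) dB_s for any initial x_0. The Itô integral has variance (by the Itô isometry) sigma^2 * int_0^t exp(-2 theta (t - s)) ds = sigma^2 * (1 - exp(-2 theta t)) / (2 theta), independent of x_0.
With theta = 8/5, sigma = 5/4:
  Var(X_t) = (5/4)^2 * (1 - exp(-2*8/5 t)) / (2 * 8/5) = 125/256 - 125*exp(-16*t/5)/256.
As t -> infinity, exp(-2*8/5 t) -> 0, so the stationary variance is sigma^2 / (2 theta) = 125/256.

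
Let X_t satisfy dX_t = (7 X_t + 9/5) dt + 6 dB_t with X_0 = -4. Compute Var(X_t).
Var(X_t) = 18*exp(14*t)/7 - 18/7

The variance V(t) = Var(X_t) satisfies V'(t) = 2 a V(t) + c^2 with V(0) = 0 (drift coefficient is linear in X, diffusion is constant). With a = 7, c = 6, the solution is
  V(t) = (c^2 / (2 a)) * (exp(2 a t) - 1)
       = (6^2 / (2*7)) * (exp(14 t) - 1)
       = 18*exp(14*t)/7 - 18/7.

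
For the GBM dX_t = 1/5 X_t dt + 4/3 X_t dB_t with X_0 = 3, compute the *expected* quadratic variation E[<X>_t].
E[<X>_t] = 360*exp(98*t/45)/49 - 360/49

<X>_t = int_0^t ((4/3) * X_s)^2 ds. Taking expectation inside the integral: E[<X>_t] = (4/3)^2 * int_0^t E[X_s^2] ds. For GBM, E[X_s^2] = x_0^2 * exp((2 mu + sigma^2) s). Integrating:
  E[<X>_t] = (4/3)^2 * 3^2 * (exp((2*(1/5) + (4/3)^2) t) - 1) / (2*(1/5) + (4/3)^2)
           = (4/3)^2 * 3^2 * (exp((98/45) t) - 1) / (98/45) = 360*exp(98*t/45)/49 - 360/49.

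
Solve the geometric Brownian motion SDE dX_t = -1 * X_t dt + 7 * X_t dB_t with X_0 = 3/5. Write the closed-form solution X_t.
X_t = 3/5 * exp((-51/2) * t + (7) * B_t)

For GBM dX = mu X dt + sigma X dB with X_0 = x_0, apply Itô to Y = log X: dY = (mu - sigma^2/2) dt + sigma dB, so Y_t = log(x_0) + (mu - sigma^2/2) t + sigma B_t and hence X_t = x_0 * exp((mu - sigma^2/2) t + sigma B_t).
With mu = -1, sigma = 7, x_0 = 3/5, this gives:
  X_t = 3/5 * exp((-51/2) * t + (7) * B_t).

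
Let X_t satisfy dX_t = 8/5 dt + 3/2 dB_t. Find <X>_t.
<X>_t = 9*t/4

For an Itô process dX_t = a(t) dt + b(t) dB_t, the quadratic variation is <X>_t = int_0^t b(s)^2 ds (the drift term does not contribute). Here b(s) = 3/2, so
  b(s)^2 = 9/4.
Integrating from 0 to t:
  <X>_t = int_0^t (9/4) ds = 9*t/4.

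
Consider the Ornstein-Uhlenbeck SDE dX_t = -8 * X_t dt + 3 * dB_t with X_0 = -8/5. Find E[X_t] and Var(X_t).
E[X_t] = -8*exp(-8*t)/5; Var(X_t) = 9/16 - 9*exp(-16*t)/16

The OU SDE dX = -theta X dt + sigma dB admits the integrating factor exp(theta t): d(exp(theta t) X_t) = sigma exp(theta t) dB_t. Integrating from 0 to t:
  X_t = x_0 * exp(-theta t) + sigma * int_0^t exp(-theta (t-s)) dB_s.
The Itô integral has mean 0 and (by the Itô isometry) variance sigma^2 * int_0^t exp(-2 theta (t - s)) ds = sigma^2 * (1 - exp(-2 theta t)) / (2 theta).
With theta = 8, sigma = 3, x_0 = -8/5:
  E[X_t] = -8/5 * exp(-8 t) = -8*exp(-8*t)/5
  Var(X_t) = (3)^2 * (1 - exp(-2*8 t)) / (2 * 8) = 9/16 - 9*exp(-16*t)/16.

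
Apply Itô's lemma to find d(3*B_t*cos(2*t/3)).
d(3*B_t*cos(2*t/3)) = (-2*B_t*sin(2*t/3)) dt + (3*cos(2*t/3)) dB_t

Itô's formula for f(t, x): d f(t, B_t) = (f_t + (1/2) f_xx) dt + f_x dB_t. Compute partials of f(t, x) = 3*x*cos(2*t/3):
  f_t(t,x)  = -2*x*sin(2*t/3)
  f_x(t,x)  = 3*cos(2*t/3)
  f_xx(t,x) = 0
Assemble drift = f_t + (1/2) f_xx = -2*x*sin(2*t/3) and diffusion = f_x = 3*cos(2*t/3). Substituting x = B_t:
  d(3*B_t*cos(2*t/3)) = (-2*B_t*sin(2*t/3)) dt + (3*cos(2*t/3)) dB_t.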